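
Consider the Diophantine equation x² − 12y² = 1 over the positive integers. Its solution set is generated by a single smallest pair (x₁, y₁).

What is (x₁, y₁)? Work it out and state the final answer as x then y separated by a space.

7 2

√12 → a₀=3, period (2,6); ℓ=2 even so k=1
i=0: a=3 ⇒ p=3, q=1
i=1: a=2 ⇒ p=7, q=2
→ (7, 2).  Check: 7²=49, 12·2²=48, difference 1.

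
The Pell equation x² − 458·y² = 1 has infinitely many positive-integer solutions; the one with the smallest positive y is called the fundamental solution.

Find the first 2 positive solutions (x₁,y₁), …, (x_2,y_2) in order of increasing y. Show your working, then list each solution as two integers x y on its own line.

22899 1070
1048728401 49003860

√458 → a₀=21, period (2,2,42); ℓ=3 odd so k=5
i=0: a=21 ⇒ p=21, q=1
i=1: a=2 ⇒ p=43, q=2
i=2: a=2 ⇒ p=107, q=5
i=3: a=42 ⇒ p=4537, q=212
i=4: a=2 ⇒ p=9181, q=429
i=5: a=2 ⇒ p=22899, q=1070
fundamental: x₁=22899, y₁=1070  (since 524364201 − 458·1144900 = 1)
n=2: (22899,1070)∘(22899,1070) = (22899·22899+458·1070·1070, 22899·1070+1070·22899) = (1048728401,49003860)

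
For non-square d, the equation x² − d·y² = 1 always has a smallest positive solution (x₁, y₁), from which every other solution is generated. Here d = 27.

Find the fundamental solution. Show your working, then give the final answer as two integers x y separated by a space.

√27 → a₀=5, period (5,10); ℓ=2 even so k=1
k=0  a_k=5  p_k/q_k = 5/1
k=1  a_k=5  p_k/q_k = 26/5
→ (26, 5).  Check: 26²=676, 27·5²=675, difference 1.

26 5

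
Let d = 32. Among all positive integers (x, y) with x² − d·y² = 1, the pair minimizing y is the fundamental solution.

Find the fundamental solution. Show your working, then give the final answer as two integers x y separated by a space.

√32 → a₀=5, period (1,1,1,10); ℓ=4 even so k=3
step 0: (5, 1)  from 5·(1,0) + (0,1)
…
step 2: (11, 2)  from 1·(6,1) + (5,1)
step 3: (17, 3)  from 1·(11,2) + (6,1)
→ (17, 3).  Check: 17²=289, 32·3²=288, difference 1.

17 3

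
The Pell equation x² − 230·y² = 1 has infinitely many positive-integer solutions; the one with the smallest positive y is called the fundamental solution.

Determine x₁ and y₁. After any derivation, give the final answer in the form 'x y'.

√230 = [15; 6,30, …], period ℓ=2 (even) → k=1
step 0: (15, 1)  from 15·(1,0) + (0,1)
step 1: (91, 6)  from 6·(15,1) + (1,0)
fundamental: x₁=91, y₁=6  (since 8281 − 230·36 = 1)

91 6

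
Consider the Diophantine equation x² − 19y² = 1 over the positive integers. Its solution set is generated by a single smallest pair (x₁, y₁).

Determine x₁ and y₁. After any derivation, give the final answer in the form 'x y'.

√19 → a₀=4, period (2,1,3,1,2,8); ℓ=6 even so k=5
step 0: (4, 1)  from 4·(1,0) + (0,1)
…
step 2: (13, 3)  from 1·(9,2) + (4,1)
…
step 4: (61, 14)  from 1·(48,11) + (13,3)
step 5: (170, 39)  from 2·(61,14) + (48,11)
→ (170, 39).  Check: 170²=28900, 19·39²=28899, difference 1.

170 39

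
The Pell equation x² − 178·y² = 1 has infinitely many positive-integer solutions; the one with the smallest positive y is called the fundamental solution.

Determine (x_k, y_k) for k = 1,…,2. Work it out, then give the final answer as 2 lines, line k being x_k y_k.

1601 120
5126401 384240

√178 → a₀=13, period (2,1,12,1,2,26); ℓ=6 even so k=5
i=0: a=13 ⇒ p=13, q=1
…
i=2: a=1 ⇒ p=40, q=3
…
i=4: a=1 ⇒ p=547, q=41
i=5: a=2 ⇒ p=1601, q=120
(x₁, y₁) = (1601, 120);  1601² − 178·120² = 1 ✓
(1601+120√178)^2 = 5126401 + 384240√178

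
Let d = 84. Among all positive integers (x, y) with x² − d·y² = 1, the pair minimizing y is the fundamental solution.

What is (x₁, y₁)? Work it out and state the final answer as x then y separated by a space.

55 6

√84 = [9; 6,18, …], period ℓ=2 (even) → k=1
i=0: a=9 ⇒ p=9, q=1
i=1: a=6 ⇒ p=55, q=6
(x₁, y₁) = (55, 6);  55² − 84·6² = 1 ✓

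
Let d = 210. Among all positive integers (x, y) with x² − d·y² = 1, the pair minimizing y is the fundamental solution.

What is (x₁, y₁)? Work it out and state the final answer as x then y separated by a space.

29 2

[14; 2,28] for √210; ℓ=2 ⇒ convergent index 1
i=0: a=14 ⇒ p=14, q=1
i=1: a=2 ⇒ p=29, q=2
(x₁, y₁) = (29, 2);  29² − 210·2² = 1 ✓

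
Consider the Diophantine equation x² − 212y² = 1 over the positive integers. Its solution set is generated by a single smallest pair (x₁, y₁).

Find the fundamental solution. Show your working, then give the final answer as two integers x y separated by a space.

66249 4550

d=212: √d = [14; 1,1,3,1,1,…,1,1,28] (ℓ=14, even), read p_13/q_13
i=0: a=14 ⇒ p=14, q=1
…
i=3: a=3 ⇒ p=102, q=7
…
i=7: a=6 ⇒ p=2417, q=166
…
i=9: a=1 ⇒ p=5198, q=357
i=10: a=1 ⇒ p=7979, q=548
i=11: a=3 ⇒ p=29135, q=2001
i=12: a=1 ⇒ p=37114, q=2549
i=13: a=1 ⇒ p=66249, q=4550
fundamental: x₁=66249, y₁=4550  (since 4388930001 − 212·20702500 = 1)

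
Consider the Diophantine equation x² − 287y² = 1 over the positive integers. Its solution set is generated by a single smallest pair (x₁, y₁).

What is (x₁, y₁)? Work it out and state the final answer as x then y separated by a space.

288 17

√287 → a₀=16, period (1,15,1,32); ℓ=4 even so k=3
i=0: a=16 ⇒ p=16, q=1
i=1: a=1 ⇒ p=17, q=1
i=2: a=15 ⇒ p=271, q=16
i=3: a=1 ⇒ p=288, q=17
→ (288, 17).  Check: 288²=82944, 287·17²=82943, difference 1.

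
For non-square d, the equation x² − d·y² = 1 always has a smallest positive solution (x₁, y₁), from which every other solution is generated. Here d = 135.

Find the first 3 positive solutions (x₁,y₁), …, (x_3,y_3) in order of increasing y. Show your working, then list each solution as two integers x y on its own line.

244 21
119071 10248
58106404 5001003

√135 = [11; 1,1,1,1,1,1,1,22, …], period ℓ=8 (even) → k=7
a_0=11:  p_0=11·1+0=11,  q_0=11·0+1=1
a_1=1:  p_1=1·11+1=12,  q_1=1·1+0=1
a_2=1:  p_2=1·12+11=23,  q_2=1·1+1=2
a_3=1:  p_3=1·23+12=35,  q_3=1·2+1=3
…
a_6=1:  p_6=1·93+58=151,  q_6=1·8+5=13
a_7=1:  p_7=1·151+93=244,  q_7=1·13+8=21
fundamental: x₁=244, y₁=21  (since 59536 − 135·441 = 1)
(244+21√135)^2 = 119071 + 10248√135
(244+21√135)^3 = 58106404 + 5001003√135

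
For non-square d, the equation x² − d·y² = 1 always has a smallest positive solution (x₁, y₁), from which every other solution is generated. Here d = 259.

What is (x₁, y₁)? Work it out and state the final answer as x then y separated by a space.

√259 → a₀=16, period (10,1,2,3,4,3,2,1,10,32); ℓ=10 even so k=9
i=0: a=16 ⇒ p=16, q=1
i=1: a=10 ⇒ p=161, q=10
…
i=3: a=2 ⇒ p=515, q=32
i=4: a=3 ⇒ p=1722, q=107
i=5: a=4 ⇒ p=7403, q=460
i=6: a=3 ⇒ p=23931, q=1487
i=7: a=2 ⇒ p=55265, q=3434
i=8: a=1 ⇒ p=79196, q=4921
i=9: a=10 ⇒ p=847225, q=52644
fundamental: x₁=847225, y₁=52644  (since 717790200625 − 259·2771390736 = 1)

847225 52644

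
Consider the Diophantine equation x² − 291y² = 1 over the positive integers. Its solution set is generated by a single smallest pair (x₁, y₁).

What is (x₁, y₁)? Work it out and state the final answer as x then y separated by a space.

√291 = [17; 17,34, …], period ℓ=2 (even) → k=1
step 0: (17, 1)  from 17·(1,0) + (0,1)
step 1: (290, 17)  from 17·(17,1) + (1,0)
fundamental: x₁=290, y₁=17  (since 84100 − 291·289 = 1)

290 17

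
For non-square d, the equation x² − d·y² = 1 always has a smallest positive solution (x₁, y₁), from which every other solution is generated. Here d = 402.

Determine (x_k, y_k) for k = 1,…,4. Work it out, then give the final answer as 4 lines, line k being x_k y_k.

401 20
321601 16040
257923601 12864060
206854406401 10316960080

√402 → a₀=20, period (20,40); ℓ=2 even so k=1
a_0=20:  p_0=20·1+0=20,  q_0=20·0+1=1
a_1=20:  p_1=20·20+1=401,  q_1=20·1+0=20
→ (401, 20).  Check: 401²=160801, 402·20²=160800, difference 1.
n=2: (401,20)∘(401,20) = (401·401+402·20·20, 401·20+20·401) = (321601,16040)
n=3: (321601,16040)∘(401,20) = (401·321601+402·20·16040, 401·16040+20·321601) = (257923601,12864060)
n=4: (257923601,12864060)∘(401,20) = (401·257923601+402·20·12864060, 401·12864060+20·257923601) = (206854406401,10316960080)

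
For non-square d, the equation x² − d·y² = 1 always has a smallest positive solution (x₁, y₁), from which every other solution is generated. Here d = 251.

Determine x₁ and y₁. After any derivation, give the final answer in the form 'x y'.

[15; 1,5,2,1,2,…,5,1,30] for √251; ℓ=14 ⇒ convergent index 13
a_0=15:  p_0=15·1+0=15,  q_0=15·0+1=1
…
a_2=5:  p_2=5·16+15=95,  q_2=5·1+1=6
…
a_4=1:  p_4=1·206+95=301,  q_4=1·13+6=19
a_5=2:  p_5=2·301+206=808,  q_5=2·19+13=51
a_6=2:  p_6=2·808+301=1917,  q_6=2·51+19=121
a_7=15:  p_7=15·1917+808=29563,  q_7=15·121+51=1866
a_8=2:  p_8=2·29563+1917=61043,  q_8=2·1866+121=3853
…
a_11=2:  p_11=2·212692+151649=577033,  q_11=2·13425+9572=36422
a_12=5:  p_12=5·577033+212692=3097857,  q_12=5·36422+13425=195535
a_13=1:  p_13=1·3097857+577033=3674890,  q_13=1·195535+36422=231957
→ (3674890, 231957).  Check: 3674890²=13504816512100, 251·231957²=13504816512099, difference 1.

3674890 231957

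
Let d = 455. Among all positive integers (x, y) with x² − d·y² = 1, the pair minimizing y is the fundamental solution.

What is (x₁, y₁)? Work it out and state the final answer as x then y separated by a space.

64 3

√455 = [21; 3,42, …], period ℓ=2 (even) → k=1
k=0  a_k=21  p_k/q_k = 21/1
k=1  a_k=3  p_k/q_k = 64/3
fundamental: x₁=64, y₁=3  (since 4096 − 455·9 = 1)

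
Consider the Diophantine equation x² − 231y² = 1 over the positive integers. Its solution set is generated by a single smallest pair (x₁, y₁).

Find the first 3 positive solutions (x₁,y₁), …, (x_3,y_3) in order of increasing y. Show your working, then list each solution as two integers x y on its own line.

√231 → a₀=15, period (5,30); ℓ=2 even so k=1
step 0: (15, 1)  from 15·(1,0) + (0,1)
step 1: (76, 5)  from 5·(15,1) + (1,0)
fundamental: x₁=76, y₁=5  (since 5776 − 231·25 = 1)
n=2: (76,5)∘(76,5) = (76·76+231·5·5, 76·5+5·76) = (11551,760)
n=3: (11551,760)∘(76,5) = (76·11551+231·5·760, 76·760+5·11551) = (1755676,115515)

76 5
11551 760
1755676 115515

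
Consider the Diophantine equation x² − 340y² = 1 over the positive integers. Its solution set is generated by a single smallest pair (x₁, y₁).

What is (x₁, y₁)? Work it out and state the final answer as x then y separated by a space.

285769 15498

[18; 2,3,1,1,1,…,3,2,36] for √340; ℓ=14 ⇒ convergent index 13
a_0=18:  p_0=18·1+0=18,  q_0=18·0+1=1
a_1=2:  p_1=2·18+1=37,  q_1=2·1+0=2
…
a_4=1:  p_4=1·166+129=295,  q_4=1·9+7=16
a_5=1:  p_5=1·295+166=461,  q_5=1·16+9=25
…
a_9=1:  p_9=1·7265+6509=13774,  q_9=1·394+353=747
…
a_11=1:  p_11=1·21039+13774=34813,  q_11=1·1141+747=1888
a_12=3:  p_12=3·34813+21039=125478,  q_12=3·1888+1141=6805
a_13=2:  p_13=2·125478+34813=285769,  q_13=2·6805+1888=15498
fundamental: x₁=285769, y₁=15498  (since 81663921361 − 340·240188004 = 1)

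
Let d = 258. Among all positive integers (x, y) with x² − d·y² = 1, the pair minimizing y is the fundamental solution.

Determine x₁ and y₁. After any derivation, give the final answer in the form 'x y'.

257 16

d=258: √d = [16; 16,32] (ℓ=2, even), read p_1/q_1
a_0=16:  p_0=16·1+0=16,  q_0=16·0+1=1
a_1=16:  p_1=16·16+1=257,  q_1=16·1+0=16
fundamental: x₁=257, y₁=16  (since 66049 − 258·256 = 1)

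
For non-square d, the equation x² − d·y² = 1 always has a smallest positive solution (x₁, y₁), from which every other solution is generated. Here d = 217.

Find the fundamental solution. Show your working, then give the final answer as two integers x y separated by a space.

[14; 1,2,1,2,1,…,2,1,28] for √217; ℓ=16 ⇒ convergent index 15
k=0  a_k=14  p_k/q_k = 14/1
k=1  a_k=1  p_k/q_k = 15/1
…
k=4  a_k=2  p_k/q_k = 162/11
k=5  a_k=1  p_k/q_k = 221/15
…
k=9  a_k=9  p_k/q_k = 139163/9447
…
k=13  a_k=1  p_k/q_k = 1034361/70217
k=14  a_k=2  p_k/q_k = 2809702/190735
k=15  a_k=1  p_k/q_k = 3844063/260952
fundamental: x₁=3844063, y₁=260952  (since 14776820347969 − 217·68095946304 = 1)

3844063 260952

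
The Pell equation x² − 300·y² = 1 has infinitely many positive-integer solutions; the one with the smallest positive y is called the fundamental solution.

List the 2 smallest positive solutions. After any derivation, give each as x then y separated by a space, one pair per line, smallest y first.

1351 78
3650401 210756

√300 = [17; 3,8,3,34, …], period ℓ=4 (even) → k=3
i=0: a=17 ⇒ p=17, q=1
…
i=2: a=8 ⇒ p=433, q=25
i=3: a=3 ⇒ p=1351, q=78
→ (1351, 78).  Check: 1351²=1825201, 300·78²=1825200, difference 1.
k=2:  x_2 = 1351·1351+300·78·78 = 3650401,  y_2 = 1351·78+78·1351 = 210756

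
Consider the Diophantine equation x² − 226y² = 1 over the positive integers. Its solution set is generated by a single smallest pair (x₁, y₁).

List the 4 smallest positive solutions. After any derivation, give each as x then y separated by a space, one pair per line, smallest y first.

d=226: √d = [15; 30] (ℓ=1, odd), read p_1/q_1
a_0=15:  p_0=15·1+0=15,  q_0=15·0+1=1
a_1=30:  p_1=30·15+1=451,  q_1=30·1+0=30
(x₁, y₁) = (451, 30);  451² − 226·30² = 1 ✓
(451+30√226)^2 = 406801 + 27060√226
(451+30√226)^3 = 366934051 + 24408090√226
(451+30√226)^4 = 330974107201 + 22016070120√226

451 30
406801 27060
366934051 24408090
330974107201 22016070120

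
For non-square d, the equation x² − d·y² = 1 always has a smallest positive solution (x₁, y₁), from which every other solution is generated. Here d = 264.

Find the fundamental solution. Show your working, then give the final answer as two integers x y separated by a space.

d=264: √d = [16; 4,32] (ℓ=2, even), read p_1/q_1
k=0  a_k=16  p_k/q_k = 16/1
k=1  a_k=4  p_k/q_k = 65/4
(x₁, y₁) = (65, 4);  65² − 264·4² = 1 ✓

65 4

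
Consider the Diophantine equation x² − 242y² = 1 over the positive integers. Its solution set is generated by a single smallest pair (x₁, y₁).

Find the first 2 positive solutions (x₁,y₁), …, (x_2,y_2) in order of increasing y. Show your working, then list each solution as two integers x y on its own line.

d=242: √d = [15; 1,1,3,1,14,1,3,1,1,30] (ℓ=10, even), read p_9/q_9
k=0  a_k=15  p_k/q_k = 15/1
k=1  a_k=1  p_k/q_k = 16/1
k=2  a_k=1  p_k/q_k = 31/2
…
k=6  a_k=1  p_k/q_k = 2209/142
k=7  a_k=3  p_k/q_k = 8696/559
k=8  a_k=1  p_k/q_k = 10905/701
k=9  a_k=1  p_k/q_k = 19601/1260
→ (19601, 1260).  Check: 19601²=384199201, 242·1260²=384199200, difference 1.
k=2:  x_2 = 19601·19601+242·1260·1260 = 768398401,  y_2 = 19601·1260+1260·19601 = 49394520

19601 1260
768398401 49394520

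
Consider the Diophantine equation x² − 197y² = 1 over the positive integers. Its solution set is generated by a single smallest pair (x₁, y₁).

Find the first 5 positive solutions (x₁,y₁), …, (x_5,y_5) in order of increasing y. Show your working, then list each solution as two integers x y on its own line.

393 28
308897 22008
242792649 17298260
190834713217 13596410352
149995841795913 10686761238412

√197 = [14; 28, …], period ℓ=1 (odd) → k=1
a_0=14:  p_0=14·1+0=14,  q_0=14·0+1=1
a_1=28:  p_1=28·14+1=393,  q_1=28·1+0=28
fundamental: x₁=393, y₁=28  (since 154449 − 197·784 = 1)
n=2: (393,28)∘(393,28) = (393·393+197·28·28, 393·28+28·393) = (308897,22008)
n=3: (308897,22008)∘(393,28) = (393·308897+197·28·22008, 393·22008+28·308897) = (242792649,17298260)
n=4: (242792649,17298260)∘(393,28) = (393·242792649+197·28·17298260, 393·17298260+28·242792649) = (190834713217,13596410352)
n=5: (190834713217,13596410352)∘(393,28) = (393·190834713217+197·28·13596410352, 393·13596410352+28·190834713217) = (149995841795913,10686761238412)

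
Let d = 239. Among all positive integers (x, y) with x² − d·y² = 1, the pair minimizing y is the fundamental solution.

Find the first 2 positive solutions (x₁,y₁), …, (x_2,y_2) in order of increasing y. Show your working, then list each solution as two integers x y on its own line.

d=239: √d = [15; 2,5,1,2,4,15,4,2,1,5,2,30] (ℓ=12, even), read p_11/q_11
i=0: a=15 ⇒ p=15, q=1
i=1: a=2 ⇒ p=31, q=2
i=2: a=5 ⇒ p=170, q=11
i=3: a=1 ⇒ p=201, q=13
…
i=5: a=4 ⇒ p=2489, q=161
…
i=9: a=1 ⇒ p=500258, q=32359
i=10: a=5 ⇒ p=2847431, q=184185
i=11: a=2 ⇒ p=6195120, q=400729
fundamental: x₁=6195120, y₁=400729  (since 38379511814400 − 239·160583731441 = 1)
n=2: (6195120,400729)∘(6195120,400729) = (6195120·6195120+239·400729·400729, 6195120·400729+400729·6195120) = (76759023628799,4965128484960)

6195120 400729
76759023628799 4965128484960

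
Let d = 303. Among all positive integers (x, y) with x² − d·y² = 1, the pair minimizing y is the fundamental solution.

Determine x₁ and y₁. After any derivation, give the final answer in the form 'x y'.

2524 145

√303 = [17; 2,2,5,2,2,34, …], period ℓ=6 (even) → k=5
step 0: (17, 1)  from 17·(1,0) + (0,1)
step 1: (35, 2)  from 2·(17,1) + (1,0)
step 2: (87, 5)  from 2·(35,2) + (17,1)
…
step 4: (1027, 59)  from 2·(470,27) + (87,5)
step 5: (2524, 145)  from 2·(1027,59) + (470,27)
fundamental: x₁=2524, y₁=145  (since 6370576 − 303·21025 = 1)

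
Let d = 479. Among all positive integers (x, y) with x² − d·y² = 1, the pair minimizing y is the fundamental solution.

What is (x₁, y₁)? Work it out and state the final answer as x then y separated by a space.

2989440 136591

√479 = [21; 1,7,1,3,2,21,2,3,1,7,1,42, …], period ℓ=12 (even) → k=11
k=0  a_k=21  p_k/q_k = 21/1
…
k=4  a_k=3  p_k/q_k = 766/35
…
k=9  a_k=1  p_k/q_k = 340591/15562
k=10  a_k=7  p_k/q_k = 2648849/121029
k=11  a_k=1  p_k/q_k = 2989440/136591
fundamental: x₁=2989440, y₁=136591  (since 8936751513600 − 479·18657101281 = 1)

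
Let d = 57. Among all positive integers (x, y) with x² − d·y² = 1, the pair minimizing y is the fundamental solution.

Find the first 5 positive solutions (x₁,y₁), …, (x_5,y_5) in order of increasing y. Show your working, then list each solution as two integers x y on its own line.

151 20
45601 6040
13771351 1824060
4158902401 550860080
1255974753751 166357920100

[7; 1,1,4,1,1,14] for √57; ℓ=6 ⇒ convergent index 5
a_0=7:  p_0=7·1+0=7,  q_0=7·0+1=1
…
a_3=4:  p_3=4·15+8=68,  q_3=4·2+1=9
a_4=1:  p_4=1·68+15=83,  q_4=1·9+2=11
a_5=1:  p_5=1·83+68=151,  q_5=1·11+9=20
→ (151, 20).  Check: 151²=22801, 57·20²=22800, difference 1.
k=2:  x_2 = 151·151+57·20·20 = 45601,  y_2 = 151·20+20·151 = 6040
k=3:  x_3 = 151·45601+57·20·6040 = 13771351,  y_3 = 151·6040+20·45601 = 1824060
k=4:  x_4 = 151·13771351+57·20·1824060 = 4158902401,  y_4 = 151·1824060+20·13771351 = 550860080
k=5:  x_5 = 151·4158902401+57·20·550860080 = 1255974753751,  y_5 = 151·550860080+20·4158902401 = 166357920100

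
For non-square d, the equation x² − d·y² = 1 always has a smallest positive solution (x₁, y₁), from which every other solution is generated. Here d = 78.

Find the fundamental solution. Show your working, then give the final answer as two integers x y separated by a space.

53 6

d=78: √d = [8; 1,4,1,16] (ℓ=4, even), read p_3/q_3
k=0  a_k=8  p_k/q_k = 8/1
k=1  a_k=1  p_k/q_k = 9/1
k=2  a_k=4  p_k/q_k = 44/5
k=3  a_k=1  p_k/q_k = 53/6
→ (53, 6).  Check: 53²=2809, 78·6²=2808, difference 1.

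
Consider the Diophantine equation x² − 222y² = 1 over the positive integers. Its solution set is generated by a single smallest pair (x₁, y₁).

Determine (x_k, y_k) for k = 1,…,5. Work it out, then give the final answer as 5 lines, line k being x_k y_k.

[14; 1,8,1,28] for √222; ℓ=4 ⇒ convergent index 3
i=0: a=14 ⇒ p=14, q=1
…
i=2: a=8 ⇒ p=134, q=9
i=3: a=1 ⇒ p=149, q=10
→ (149, 10).  Check: 149²=22201, 222·10²=22200, difference 1.
n=2: (149,10)∘(149,10) = (149·149+222·10·10, 149·10+10·149) = (44401,2980)
n=3: (44401,2980)∘(149,10) = (149·44401+222·10·2980, 149·2980+10·44401) = (13231349,888030)
n=4: (13231349,888030)∘(149,10) = (149·13231349+222·10·888030, 149·888030+10·13231349) = (3942897601,264629960)
n=5: (3942897601,264629960)∘(149,10) = (149·3942897601+222·10·264629960, 149·264629960+10·3942897601) = (1174970253749,78858840050)

149 10
44401 2980
13231349 888030
3942897601 264629960
1174970253749 78858840050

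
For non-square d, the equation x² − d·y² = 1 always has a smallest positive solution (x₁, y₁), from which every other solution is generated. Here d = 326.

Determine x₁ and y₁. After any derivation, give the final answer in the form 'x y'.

√326 → a₀=18, period (18,36); ℓ=2 even so k=1
i=0: a=18 ⇒ p=18, q=1
i=1: a=18 ⇒ p=325, q=18
(x₁, y₁) = (325, 18);  325² − 326·18² = 1 ✓

325 18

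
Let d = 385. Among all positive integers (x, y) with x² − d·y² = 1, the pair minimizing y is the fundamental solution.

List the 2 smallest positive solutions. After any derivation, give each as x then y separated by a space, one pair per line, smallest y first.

√385 → a₀=19, period (1,1,1,1,1,…,1,1,38); ℓ=16 even so k=15
k=0  a_k=19  p_k/q_k = 19/1
k=1  a_k=1  p_k/q_k = 20/1
k=2  a_k=1  p_k/q_k = 39/2
k=3  a_k=1  p_k/q_k = 59/3
k=4  a_k=1  p_k/q_k = 98/5
…
k=7  a_k=1  p_k/q_k = 726/37
k=8  a_k=2  p_k/q_k = 2021/103
k=9  a_k=1  p_k/q_k = 2747/140
k=10  a_k=3  p_k/q_k = 10262/523
k=11  a_k=1  p_k/q_k = 13009/663
k=12  a_k=1  p_k/q_k = 23271/1186
k=13  a_k=1  p_k/q_k = 36280/1849
k=14  a_k=1  p_k/q_k = 59551/3035
k=15  a_k=1  p_k/q_k = 95831/4884
fundamental: x₁=95831, y₁=4884  (since 9183580561 − 385·23853456 = 1)
n=2: (95831,4884)∘(95831,4884) = (95831·95831+385·4884·4884, 95831·4884+4884·95831) = (18367161121,936077208)

95831 4884
18367161121 936077208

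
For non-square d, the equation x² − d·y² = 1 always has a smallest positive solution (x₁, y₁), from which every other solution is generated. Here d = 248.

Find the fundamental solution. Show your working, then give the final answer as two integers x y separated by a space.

[15; 1,2,1,30] for √248; ℓ=4 ⇒ convergent index 3
i=0: a=15 ⇒ p=15, q=1
…
i=2: a=2 ⇒ p=47, q=3
i=3: a=1 ⇒ p=63, q=4
(x₁, y₁) = (63, 4);  63² − 248·4² = 1 ✓

63 4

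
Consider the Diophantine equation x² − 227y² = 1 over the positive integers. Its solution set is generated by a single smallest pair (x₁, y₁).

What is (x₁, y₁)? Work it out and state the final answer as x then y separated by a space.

226 15

d=227: √d = [15; 15,30] (ℓ=2, even), read p_1/q_1
step 0: (15, 1)  from 15·(1,0) + (0,1)
step 1: (226, 15)  from 15·(15,1) + (1,0)
fundamental: x₁=226, y₁=15  (since 51076 − 227·225 = 1)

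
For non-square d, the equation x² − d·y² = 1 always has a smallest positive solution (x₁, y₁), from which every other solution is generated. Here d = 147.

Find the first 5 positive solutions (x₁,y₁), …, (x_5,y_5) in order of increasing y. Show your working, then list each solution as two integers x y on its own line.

[12; 8,24] for √147; ℓ=2 ⇒ convergent index 1
a_0=12:  p_0=12·1+0=12,  q_0=12·0+1=1
a_1=8:  p_1=8·12+1=97,  q_1=8·1+0=8
(x₁, y₁) = (97, 8);  97² − 147·8² = 1 ✓
(x_2, y_2) = (97·97 + 147·8·8, 97·8 + 8·97) = (18817, 1552)
(x_3, y_3) = (97·18817 + 147·8·1552, 97·1552 + 8·18817) = (3650401, 301080)
(x_4, y_4) = (97·3650401 + 147·8·301080, 97·301080 + 8·3650401) = (708158977, 58407968)
(x_5, y_5) = (97·708158977 + 147·8·58407968, 97·58407968 + 8·708158977) = (137379191137, 11330844712)

97 8
18817 1552
3650401 301080
708158977 58407968
137379191137 11330844712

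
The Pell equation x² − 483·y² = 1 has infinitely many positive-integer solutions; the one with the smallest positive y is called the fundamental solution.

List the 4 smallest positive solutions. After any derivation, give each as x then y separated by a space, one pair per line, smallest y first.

√483 → a₀=21, period (1,42); ℓ=2 even so k=1
step 0: (21, 1)  from 21·(1,0) + (0,1)
step 1: (22, 1)  from 1·(21,1) + (1,0)
fundamental: x₁=22, y₁=1  (since 484 − 483·1 = 1)
k=2:  x_2 = 22·22+483·1·1 = 967,  y_2 = 22·1+1·22 = 44
k=3:  x_3 = 22·967+483·1·44 = 42526,  y_3 = 22·44+1·967 = 1935
k=4:  x_4 = 22·42526+483·1·1935 = 1870177,  y_4 = 22·1935+1·42526 = 85096

22 1
967 44
42526 1935
1870177 85096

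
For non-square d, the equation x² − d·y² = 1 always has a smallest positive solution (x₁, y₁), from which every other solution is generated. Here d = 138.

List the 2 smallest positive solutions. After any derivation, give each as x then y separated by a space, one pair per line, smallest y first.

47 4
4417 376

[11; 1,2,1,22] for √138; ℓ=4 ⇒ convergent index 3
k=0  a_k=11  p_k/q_k = 11/1
k=1  a_k=1  p_k/q_k = 12/1
k=2  a_k=2  p_k/q_k = 35/3
k=3  a_k=1  p_k/q_k = 47/4
→ (47, 4).  Check: 47²=2209, 138·4²=2208, difference 1.
(47+4√138)^2 = 4417 + 376√138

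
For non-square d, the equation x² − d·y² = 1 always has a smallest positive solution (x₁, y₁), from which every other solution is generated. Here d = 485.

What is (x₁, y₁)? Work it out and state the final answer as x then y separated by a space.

969 44

d=485: √d = [22; 44] (ℓ=1, odd), read p_1/q_1
i=0: a=22 ⇒ p=22, q=1
i=1: a=44 ⇒ p=969, q=44
→ (969, 44).  Check: 969²=938961, 485·44²=938960, difference 1.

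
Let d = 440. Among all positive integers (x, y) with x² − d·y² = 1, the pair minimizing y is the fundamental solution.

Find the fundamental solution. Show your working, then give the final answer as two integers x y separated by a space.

21 1

√440 → a₀=20, period (1,40); ℓ=2 even so k=1
a_0=20:  p_0=20·1+0=20,  q_0=20·0+1=1
a_1=1:  p_1=1·20+1=21,  q_1=1·1+0=1
(x₁, y₁) = (21, 1);  21² − 440·1² = 1 ✓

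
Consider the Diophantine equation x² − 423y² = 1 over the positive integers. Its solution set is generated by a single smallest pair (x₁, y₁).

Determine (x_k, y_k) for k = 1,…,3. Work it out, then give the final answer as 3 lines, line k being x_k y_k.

4607 224
42448897 2063936
391124132351 19017106080

√423 = [20; 1,1,3,4,3,1,1,40, …], period ℓ=8 (even) → k=7
a_0=20:  p_0=20·1+0=20,  q_0=20·0+1=1
…
a_2=1:  p_2=1·21+20=41,  q_2=1·1+1=2
a_3=3:  p_3=3·41+21=144,  q_3=3·2+1=7
…
a_5=3:  p_5=3·617+144=1995,  q_5=3·30+7=97
a_6=1:  p_6=1·1995+617=2612,  q_6=1·97+30=127
a_7=1:  p_7=1·2612+1995=4607,  q_7=1·127+97=224
→ (4607, 224).  Check: 4607²=21224449, 423·224²=21224448, difference 1.
k=2:  x_2 = 4607·4607+423·224·224 = 42448897,  y_2 = 4607·224+224·4607 = 2063936
k=3:  x_3 = 4607·42448897+423·224·2063936 = 391124132351,  y_3 = 4607·2063936+224·42448897 = 19017106080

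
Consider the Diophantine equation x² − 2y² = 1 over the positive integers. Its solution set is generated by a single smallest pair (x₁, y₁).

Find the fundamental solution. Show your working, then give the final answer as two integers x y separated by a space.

3 2

√2 → a₀=1, period (2); ℓ=1 odd so k=1
step 0: (1, 1)  from 1·(1,0) + (0,1)
step 1: (3, 2)  from 2·(1,1) + (1,0)
(x₁, y₁) = (3, 2);  3² − 2·2² = 1 ✓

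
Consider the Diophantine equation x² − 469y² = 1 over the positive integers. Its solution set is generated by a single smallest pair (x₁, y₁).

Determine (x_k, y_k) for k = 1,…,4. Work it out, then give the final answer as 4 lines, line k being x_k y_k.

√469 = [21; 1,1,1,10,6,10,1,1,1,42, …], period ℓ=10 (even) → k=9
step 0: (21, 1)  from 21·(1,0) + (0,1)
step 1: (22, 1)  from 1·(21,1) + (1,0)
…
step 8: (90069, 4159)  from 1·(47146,2177) + (42923,1982)
step 9: (137215, 6336)  from 1·(90069,4159) + (47146,2177)
fundamental: x₁=137215, y₁=6336  (since 18827956225 − 469·40144896 = 1)
(137215+6336√469)^2 = 37655912449 + 1738788480√469
(137215+6336√469)^3 = 10333912053241855 + 477175722560064√469
(137215+6336√469)^4 = 2835935484733506355201 + 130951333540419575040√469

137215 6336
37655912449 1738788480
10333912053241855 477175722560064
2835935484733506355201 130951333540419575040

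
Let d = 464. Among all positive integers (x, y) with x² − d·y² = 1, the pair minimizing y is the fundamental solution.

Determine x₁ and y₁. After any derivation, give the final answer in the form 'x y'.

9801 455

[21; 1,1,5,1,1,1,5,1,1,42] for √464; ℓ=10 ⇒ convergent index 9
step 0: (21, 1)  from 21·(1,0) + (0,1)
step 1: (22, 1)  from 1·(21,1) + (1,0)
…
step 3: (237, 11)  from 5·(43,2) + (22,1)
step 4: (280, 13)  from 1·(237,11) + (43,2)
step 5: (517, 24)  from 1·(280,13) + (237,11)
step 6: (797, 37)  from 1·(517,24) + (280,13)
step 7: (4502, 209)  from 5·(797,37) + (517,24)
step 8: (5299, 246)  from 1·(4502,209) + (797,37)
step 9: (9801, 455)  from 1·(5299,246) + (4502,209)
→ (9801, 455).  Check: 9801²=96059601, 464·455²=96059600, difference 1.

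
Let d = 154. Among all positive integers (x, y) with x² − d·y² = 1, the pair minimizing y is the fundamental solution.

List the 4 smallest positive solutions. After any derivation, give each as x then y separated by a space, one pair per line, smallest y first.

21295 1716
906954049 73084440
38627172925615 3112666297884
1645131293994988801 132568457553795120

[12; 2,2,3,1,2,1,3,2,2,24] for √154; ℓ=10 ⇒ convergent index 9
i=0: a=12 ⇒ p=12, q=1
i=1: a=2 ⇒ p=25, q=2
i=2: a=2 ⇒ p=62, q=5
i=3: a=3 ⇒ p=211, q=17
…
i=6: a=1 ⇒ p=1030, q=83
…
i=8: a=2 ⇒ p=8724, q=703
i=9: a=2 ⇒ p=21295, q=1716
fundamental: x₁=21295, y₁=1716  (since 453477025 − 154·2944656 = 1)
(21295+1716√154)^2 = 906954049 + 73084440√154
(21295+1716√154)^3 = 38627172925615 + 3112666297884√154
(21295+1716√154)^4 = 1645131293994988801 + 132568457553795120√154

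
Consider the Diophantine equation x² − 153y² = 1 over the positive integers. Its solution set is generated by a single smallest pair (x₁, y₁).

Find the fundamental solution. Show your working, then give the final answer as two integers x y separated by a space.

2177 176

√153 = [12; 2,1,2,2,2,1,2,24, …], period ℓ=8 (even) → k=7
k=0  a_k=12  p_k/q_k = 12/1
…
k=2  a_k=1  p_k/q_k = 37/3
…
k=4  a_k=2  p_k/q_k = 235/19
…
k=6  a_k=1  p_k/q_k = 804/65
k=7  a_k=2  p_k/q_k = 2177/176
→ (2177, 176).  Check: 2177²=4739329, 153·176²=4739328, difference 1.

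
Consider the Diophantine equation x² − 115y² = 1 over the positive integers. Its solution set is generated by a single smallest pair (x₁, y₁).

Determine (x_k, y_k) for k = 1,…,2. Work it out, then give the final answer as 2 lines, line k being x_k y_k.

1126 105
2535751 236460

d=115: √d = [10; 1,2,1,1,1,1,1,2,1,20] (ℓ=10, even), read p_9/q_9
a_0=10:  p_0=10·1+0=10,  q_0=10·0+1=1
…
a_8=2:  p_8=2·311+193=815,  q_8=2·29+18=76
a_9=1:  p_9=1·815+311=1126,  q_9=1·76+29=105
→ (1126, 105).  Check: 1126²=1267876, 115·105²=1267875, difference 1.
n=2: (1126,105)∘(1126,105) = (1126·1126+115·105·105, 1126·105+105·1126) = (2535751,236460)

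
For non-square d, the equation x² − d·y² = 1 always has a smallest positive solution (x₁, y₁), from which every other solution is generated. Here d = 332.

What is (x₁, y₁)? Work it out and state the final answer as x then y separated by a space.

[18; 4,1,1,8,1,1,4,36] for √332; ℓ=8 ⇒ convergent index 7
i=0: a=18 ⇒ p=18, q=1
i=1: a=4 ⇒ p=73, q=4
…
i=4: a=8 ⇒ p=1403, q=77
…
i=6: a=1 ⇒ p=2970, q=163
i=7: a=4 ⇒ p=13447, q=738
→ (13447, 738).  Check: 13447²=180821809, 332·738²=180821808, difference 1.

13447 738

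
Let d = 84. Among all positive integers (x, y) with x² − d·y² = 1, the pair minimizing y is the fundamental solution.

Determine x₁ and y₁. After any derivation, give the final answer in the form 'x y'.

[9; 6,18] for √84; ℓ=2 ⇒ convergent index 1
i=0: a=9 ⇒ p=9, q=1
i=1: a=6 ⇒ p=55, q=6
fundamental: x₁=55, y₁=6  (since 3025 − 84·36 = 1)

55 6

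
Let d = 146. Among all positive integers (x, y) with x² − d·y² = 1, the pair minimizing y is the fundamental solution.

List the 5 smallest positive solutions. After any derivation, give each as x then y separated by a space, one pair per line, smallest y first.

145 12
42049 3480
12194065 1009188
3536236801 292661040
1025496478225 84870692412

√146 → a₀=12, period (12,24); ℓ=2 even so k=1
k=0  a_k=12  p_k/q_k = 12/1
k=1  a_k=12  p_k/q_k = 145/12
fundamental: x₁=145, y₁=12  (since 21025 − 146·144 = 1)
n=2: (145,12)∘(145,12) = (145·145+146·12·12, 145·12+12·145) = (42049,3480)
n=3: (42049,3480)∘(145,12) = (145·42049+146·12·3480, 145·3480+12·42049) = (12194065,1009188)
n=4: (12194065,1009188)∘(145,12) = (145·12194065+146·12·1009188, 145·1009188+12·12194065) = (3536236801,292661040)
n=5: (3536236801,292661040)∘(145,12) = (145·3536236801+146·12·292661040, 145·292661040+12·3536236801) = (1025496478225,84870692412)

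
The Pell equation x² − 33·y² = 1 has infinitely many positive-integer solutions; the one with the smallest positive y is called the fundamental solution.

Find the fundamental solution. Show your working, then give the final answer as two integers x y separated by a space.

d=33: √d = [5; 1,2,1,10] (ℓ=4, even), read p_3/q_3
i=0: a=5 ⇒ p=5, q=1
…
i=2: a=2 ⇒ p=17, q=3
i=3: a=1 ⇒ p=23, q=4
→ (23, 4).  Check: 23²=529, 33·4²=528, difference 1.

23 4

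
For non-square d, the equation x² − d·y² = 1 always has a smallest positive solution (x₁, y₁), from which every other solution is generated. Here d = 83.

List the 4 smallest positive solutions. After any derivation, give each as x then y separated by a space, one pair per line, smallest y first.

[9; 9,18] for √83; ℓ=2 ⇒ convergent index 1
k=0  a_k=9  p_k/q_k = 9/1
k=1  a_k=9  p_k/q_k = 82/9
→ (82, 9).  Check: 82²=6724, 83·9²=6723, difference 1.
(82+9√83)^2 = 13447 + 1476√83
(82+9√83)^3 = 2205226 + 242055√83
(82+9√83)^4 = 361643617 + 39695544√83

82 9
13447 1476
2205226 242055
361643617 39695544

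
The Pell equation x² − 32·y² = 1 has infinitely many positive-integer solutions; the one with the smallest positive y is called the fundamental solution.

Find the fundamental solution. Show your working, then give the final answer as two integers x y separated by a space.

17 3

[5; 1,1,1,10] for √32; ℓ=4 ⇒ convergent index 3
step 0: (5, 1)  from 5·(1,0) + (0,1)
step 1: (6, 1)  from 1·(5,1) + (1,0)
step 2: (11, 2)  from 1·(6,1) + (5,1)
step 3: (17, 3)  from 1·(11,2) + (6,1)
→ (17, 3).  Check: 17²=289, 32·3²=288, difference 1.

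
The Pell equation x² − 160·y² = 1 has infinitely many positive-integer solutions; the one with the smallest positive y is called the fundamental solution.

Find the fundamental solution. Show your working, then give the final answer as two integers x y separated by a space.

721 57

√160 = [12; 1,1,1,5,1,1,1,24, …], period ℓ=8 (even) → k=7
k=0  a_k=12  p_k/q_k = 12/1
k=1  a_k=1  p_k/q_k = 13/1
…
k=3  a_k=1  p_k/q_k = 38/3
…
k=5  a_k=1  p_k/q_k = 253/20
k=6  a_k=1  p_k/q_k = 468/37
k=7  a_k=1  p_k/q_k = 721/57
fundamental: x₁=721, y₁=57  (since 519841 − 160·3249 = 1)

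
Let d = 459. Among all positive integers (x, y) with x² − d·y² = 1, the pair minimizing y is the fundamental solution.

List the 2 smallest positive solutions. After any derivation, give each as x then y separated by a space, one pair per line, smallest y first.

499850 23331
499700044999 23324000700

[21; 2,2,1,4,21,4,1,2,2,42] for √459; ℓ=10 ⇒ convergent index 9
k=0  a_k=21  p_k/q_k = 21/1
k=1  a_k=2  p_k/q_k = 43/2
…
k=8  a_k=2  p_k/q_k = 212079/9899
k=9  a_k=2  p_k/q_k = 499850/23331
fundamental: x₁=499850, y₁=23331  (since 249850022500 − 459·544335561 = 1)
(x_2, y_2) = (499850·499850 + 459·23331·23331, 499850·23331 + 23331·499850) = (499700044999, 23324000700)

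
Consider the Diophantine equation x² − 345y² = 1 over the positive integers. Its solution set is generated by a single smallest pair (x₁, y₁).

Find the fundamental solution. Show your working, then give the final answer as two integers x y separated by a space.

√345 = [18; 1,1,2,1,6,1,2,1,1,36, …], period ℓ=10 (even) → k=9
k=0  a_k=18  p_k/q_k = 18/1
k=1  a_k=1  p_k/q_k = 19/1
…
k=4  a_k=1  p_k/q_k = 130/7
…
k=6  a_k=1  p_k/q_k = 1003/54
k=7  a_k=2  p_k/q_k = 2879/155
k=8  a_k=1  p_k/q_k = 3882/209
k=9  a_k=1  p_k/q_k = 6761/364
(x₁, y₁) = (6761, 364);  6761² − 345·364² = 1 ✓

6761 364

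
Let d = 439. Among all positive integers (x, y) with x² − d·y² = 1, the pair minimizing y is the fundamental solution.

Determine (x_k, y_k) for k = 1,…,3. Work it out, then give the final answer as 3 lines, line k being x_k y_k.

√439 → a₀=20, period (1,19,1,40); ℓ=4 even so k=3
a_0=20:  p_0=20·1+0=20,  q_0=20·0+1=1
…
a_2=19:  p_2=19·21+20=419,  q_2=19·1+1=20
a_3=1:  p_3=1·419+21=440,  q_3=1·20+1=21
fundamental: x₁=440, y₁=21  (since 193600 − 439·441 = 1)
(x_2, y_2) = (440·440 + 439·21·21, 440·21 + 21·440) = (387199, 18480)
(x_3, y_3) = (440·387199 + 439·21·18480, 440·18480 + 21·387199) = (340734680, 16262379)

440 21
387199 18480
340734680 16262379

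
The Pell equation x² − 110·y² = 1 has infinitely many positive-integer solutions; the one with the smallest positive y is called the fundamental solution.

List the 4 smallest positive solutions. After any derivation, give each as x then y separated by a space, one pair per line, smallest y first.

√110 → a₀=10, period (2,20); ℓ=2 even so k=1
i=0: a=10 ⇒ p=10, q=1
i=1: a=2 ⇒ p=21, q=2
fundamental: x₁=21, y₁=2  (since 441 − 110·4 = 1)
(x_2, y_2) = (21·21 + 110·2·2, 21·2 + 2·21) = (881, 84)
(x_3, y_3) = (21·881 + 110·2·84, 21·84 + 2·881) = (36981, 3526)
(x_4, y_4) = (21·36981 + 110·2·3526, 21·3526 + 2·36981) = (1552321, 148008)

21 2
881 84
36981 3526
1552321 148008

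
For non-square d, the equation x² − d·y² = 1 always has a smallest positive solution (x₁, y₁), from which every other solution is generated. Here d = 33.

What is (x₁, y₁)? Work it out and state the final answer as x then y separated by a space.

23 4

√33 = [5; 1,2,1,10, …], period ℓ=4 (even) → k=3
a_0=5:  p_0=5·1+0=5,  q_0=5·0+1=1
…
a_2=2:  p_2=2·6+5=17,  q_2=2·1+1=3
a_3=1:  p_3=1·17+6=23,  q_3=1·3+1=4
fundamental: x₁=23, y₁=4  (since 529 − 33·16 = 1)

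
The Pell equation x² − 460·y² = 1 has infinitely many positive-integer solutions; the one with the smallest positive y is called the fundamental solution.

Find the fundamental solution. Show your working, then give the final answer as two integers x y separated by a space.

[21; 2,4,3,1,2,10,2,1,3,4,2,42] for √460; ℓ=12 ⇒ convergent index 11
i=0: a=21 ⇒ p=21, q=1
…
i=2: a=4 ⇒ p=193, q=9
i=3: a=3 ⇒ p=622, q=29
i=4: a=1 ⇒ p=815, q=38
i=5: a=2 ⇒ p=2252, q=105
i=6: a=10 ⇒ p=23335, q=1088
i=7: a=2 ⇒ p=48922, q=2281
i=8: a=1 ⇒ p=72257, q=3369
i=9: a=3 ⇒ p=265693, q=12388
i=10: a=4 ⇒ p=1135029, q=52921
i=11: a=2 ⇒ p=2535751, q=118230
(x₁, y₁) = (2535751, 118230);  2535751² − 460·118230² = 1 ✓

2535751 118230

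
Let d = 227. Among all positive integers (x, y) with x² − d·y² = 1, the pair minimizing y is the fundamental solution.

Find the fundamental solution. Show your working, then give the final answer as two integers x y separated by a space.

√227 → a₀=15, period (15,30); ℓ=2 even so k=1
i=0: a=15 ⇒ p=15, q=1
i=1: a=15 ⇒ p=226, q=15
→ (226, 15).  Check: 226²=51076, 227·15²=51075, difference 1.

226 15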